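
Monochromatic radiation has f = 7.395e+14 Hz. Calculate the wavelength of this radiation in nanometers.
405.40 nm

Using the wave equation: c = fλ

Solving for wavelength:
λ = c/f = (3×10⁸ m/s) / (7.395e+14 Hz)
λ = 405.40 nm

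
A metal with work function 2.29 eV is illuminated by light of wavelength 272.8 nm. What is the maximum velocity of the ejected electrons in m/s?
8.9061e+05 m/s

First, find the maximum kinetic energy:
E_photon = hc/λ = 4.5449 eV
KE_max = E_photon - φ = 4.5449 - 2.29 = 2.2549 eV

Convert to Joules: KE_max = 2.2549 × 1.602×10⁻¹⁹ J = 3.6127e-19 J

Then use KE = ½mv² to find velocity:
v = √(2·KE/m) = √(2 × 3.6127e-19 J / 9.109e-31 kg)
v = 8.9061e+05 m/s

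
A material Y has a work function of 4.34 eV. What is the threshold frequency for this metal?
1.0494e+15 Hz

The threshold frequency is when the photon energy equals the work function:
hf₀ = φ

Solving for f₀:
f₀ = φ/h = (4.34 eV × 1.602×10⁻¹⁹ J/eV) / (6.626×10⁻³⁴ J·s)
f₀ = 1.0494e+15 Hz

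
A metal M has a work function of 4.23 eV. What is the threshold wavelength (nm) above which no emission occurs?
293.11 nm

The threshold wavelength is when the photon energy equals the work function:
hc/λ₀ = φ

Solving for λ₀:
λ₀ = hc/φ = (6.626×10⁻³⁴ J·s)(3×10⁸ m/s) / (4.23 eV × 1.602×10⁻¹⁹ J/eV)
λ₀ = 293.11 nm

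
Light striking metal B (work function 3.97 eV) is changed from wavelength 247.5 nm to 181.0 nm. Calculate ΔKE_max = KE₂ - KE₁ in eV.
1.8405 eV

Using Einstein's equation: KE_max = hc/λ - φ

For λ₁ = 247.5 nm:
KE₁ = hc/λ₁ - φ = 5.0095 - 3.97 = 1.0395 eV

For λ₂ = 181.0 nm:
KE₂ = hc/λ₂ - φ = 6.8500 - 3.97 = 2.8800 eV

Change in KE:
ΔKE = KE₂ - KE₁ = 2.8800 - 1.0395 = 1.8405 eV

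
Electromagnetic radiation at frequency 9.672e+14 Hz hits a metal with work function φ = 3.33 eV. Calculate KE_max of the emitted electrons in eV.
0.6700 eV

Using Einstein's photoelectric equation: KE_max = hf - φ

First, calculate the photon energy:
E_photon = hf = (6.626×10⁻³⁴ J·s)(9.672e+14 Hz)
E_photon = 4.0000 eV

Then, the maximum kinetic energy:
KE_max = E_photon - φ = 4.0000 eV - 3.33 eV = 0.6700 eV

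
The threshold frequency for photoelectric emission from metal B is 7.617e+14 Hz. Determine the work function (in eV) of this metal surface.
3.15 eV

At the threshold frequency, photon energy equals work function:
φ = hf₀

Calculating:
φ = (6.626×10⁻³⁴ J·s)(7.617e+14 Hz)
φ = 3.15 eV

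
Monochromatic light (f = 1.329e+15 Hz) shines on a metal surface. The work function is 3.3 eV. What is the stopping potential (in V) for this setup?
2.1963 V

The stopping potential V_s satisfies: eV_s = KE_max

First, find KE_max using Einstein's equation:
E_photon = hf = (6.626×10⁻³⁴ J·s)(1.329e+15 Hz) = 5.4963 eV
KE_max = E_photon - φ = 5.4963 - 3.3 = 2.1963 eV

Since eV_s = KE_max:
V_s = KE_max/e = 2.1963 V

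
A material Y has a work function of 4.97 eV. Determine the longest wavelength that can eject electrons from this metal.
249.47 nm

The threshold wavelength is when the photon energy equals the work function:
hc/λ₀ = φ

Solving for λ₀:
λ₀ = hc/φ = (6.626×10⁻³⁴ J·s)(3×10⁸ m/s) / (4.97 eV × 1.602×10⁻¹⁹ J/eV)
λ₀ = 249.47 nm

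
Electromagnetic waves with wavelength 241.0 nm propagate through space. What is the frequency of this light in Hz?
1.2440e+15 Hz

Using the wave equation: c = fλ

Solving for frequency:
f = c/λ = (3×10⁸ m/s) / (241.0×10⁻⁹ m)
f = 1.2440e+15 Hz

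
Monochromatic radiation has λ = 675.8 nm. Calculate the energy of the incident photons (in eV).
1.8346 eV

Using E = hf = hc/λ:

E = hc/λ = (6.626×10⁻³⁴ J·s)(3×10⁸ m/s) / (675.8×10⁻⁹ m)
E = 1.8346 eV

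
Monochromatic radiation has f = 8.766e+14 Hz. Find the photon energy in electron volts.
3.6253 eV

Using E = hf:

E = hf = (6.626×10⁻³⁴ J·s)(8.766e+14 Hz)
E = 3.6253 eV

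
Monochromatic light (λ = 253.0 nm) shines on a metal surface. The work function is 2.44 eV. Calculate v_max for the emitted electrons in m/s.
9.3034e+05 m/s

First, find the maximum kinetic energy:
E_photon = hc/λ = 4.9006 eV
KE_max = E_photon - φ = 4.9006 - 2.44 = 2.4606 eV

Convert to Joules: KE_max = 2.4606 × 1.602×10⁻¹⁹ J = 3.9423e-19 J

Then use KE = ½mv² to find velocity:
v = √(2·KE/m) = √(2 × 3.9423e-19 J / 9.109e-31 kg)
v = 9.3034e+05 m/s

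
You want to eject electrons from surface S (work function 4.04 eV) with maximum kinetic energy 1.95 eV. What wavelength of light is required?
206.99 nm

From Einstein's equation: KE_max = hc/λ - φ

Rearranging for λ:
hc/λ = KE_max + φ
λ = hc/(KE_max + φ)

Required photon energy:
E_photon = KE_max + φ = 1.95 + 4.04 = 5.99 eV

Required wavelength:
λ = hc/E_photon = (6.626×10⁻³⁴)(3×10⁸) / (5.99 × 1.602×10⁻¹⁹)
λ = 206.99 nm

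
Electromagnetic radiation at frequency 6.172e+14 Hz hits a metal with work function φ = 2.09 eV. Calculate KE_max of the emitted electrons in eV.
0.4625 eV

Using Einstein's photoelectric equation: KE_max = hf - φ

First, calculate the photon energy:
E_photon = hf = (6.626×10⁻³⁴ J·s)(6.172e+14 Hz)
E_photon = 2.5525 eV

Then, the maximum kinetic energy:
KE_max = E_photon - φ = 2.5525 eV - 2.09 eV = 0.4625 eV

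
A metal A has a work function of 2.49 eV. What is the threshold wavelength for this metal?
497.93 nm

The threshold wavelength is when the photon energy equals the work function:
hc/λ₀ = φ

Solving for λ₀:
λ₀ = hc/φ = (6.626×10⁻³⁴ J·s)(3×10⁸ m/s) / (2.49 eV × 1.602×10⁻¹⁹ J/eV)
λ₀ = 497.93 nm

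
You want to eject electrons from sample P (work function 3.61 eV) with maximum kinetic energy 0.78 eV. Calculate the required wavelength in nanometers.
282.42 nm

From Einstein's equation: KE_max = hc/λ - φ

Rearranging for λ:
hc/λ = KE_max + φ
λ = hc/(KE_max + φ)

Required photon energy:
E_photon = KE_max + φ = 0.78 + 3.61 = 4.39 eV

Required wavelength:
λ = hc/E_photon = (6.626×10⁻³⁴)(3×10⁸) / (4.39 × 1.602×10⁻¹⁹)
λ = 282.42 nm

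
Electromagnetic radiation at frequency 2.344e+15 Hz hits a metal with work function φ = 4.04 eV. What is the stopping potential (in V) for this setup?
5.6540 V

The stopping potential V_s satisfies: eV_s = KE_max

First, find KE_max using Einstein's equation:
E_photon = hf = (6.626×10⁻³⁴ J·s)(2.344e+15 Hz) = 9.6940 eV
KE_max = E_photon - φ = 9.6940 - 4.04 = 5.6540 eV

Since eV_s = KE_max:
V_s = KE_max/e = 5.6540 V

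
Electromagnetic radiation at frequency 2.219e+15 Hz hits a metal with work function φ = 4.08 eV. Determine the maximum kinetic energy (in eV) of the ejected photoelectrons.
5.0970 eV

Using Einstein's photoelectric equation: KE_max = hf - φ

First, calculate the photon energy:
E_photon = hf = (6.626×10⁻³⁴ J·s)(2.219e+15 Hz)
E_photon = 9.1770 eV

Then, the maximum kinetic energy:
KE_max = E_photon - φ = 9.1770 eV - 4.08 eV = 5.0970 eV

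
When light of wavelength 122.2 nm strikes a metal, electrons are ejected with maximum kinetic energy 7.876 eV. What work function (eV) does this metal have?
2.27 eV

From Einstein's photoelectric equation: KE_max = hf - φ = hc/λ - φ

Rearranging for φ:
φ = hc/λ - KE_max

Calculate photon energy:
E_photon = hc/λ = 10.1460 eV

Therefore:
φ = 10.1460 - 7.876 = 2.27 eV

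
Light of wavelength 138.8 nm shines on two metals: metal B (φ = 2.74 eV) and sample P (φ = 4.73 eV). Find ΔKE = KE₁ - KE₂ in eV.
1.9900 eV

Using KE_max = hc/λ - φ for each metal:

Photon energy: E = hc/λ = 8.9326 eV

For metal B (φ₁ = 2.74 eV):
KE₁ = E - φ₁ = 8.9326 - 2.74 = 6.1926 eV

For sample P (φ₂ = 4.73 eV):
KE₂ = E - φ₂ = 8.9326 - 4.73 = 4.2026 eV

Difference:
ΔKE = KE₁ - KE₂ = 6.1926 - 4.2026 = 1.9900 eV

Note: The difference equals the difference in work functions: 4.73 - 2.74 = 1.99 eV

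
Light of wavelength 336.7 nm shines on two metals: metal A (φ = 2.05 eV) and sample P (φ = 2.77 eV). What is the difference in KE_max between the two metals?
0.7200 eV

Using KE_max = hc/λ - φ for each metal:

Photon energy: E = hc/λ = 3.6823 eV

For metal A (φ₁ = 2.05 eV):
KE₁ = E - φ₁ = 3.6823 - 2.05 = 1.6323 eV

For sample P (φ₂ = 2.77 eV):
KE₂ = E - φ₂ = 3.6823 - 2.77 = 0.9123 eV

Difference:
ΔKE = KE₁ - KE₂ = 1.6323 - 0.9123 = 0.7200 eV

Note: The difference equals the difference in work functions: 2.77 - 2.05 = 0.72 eV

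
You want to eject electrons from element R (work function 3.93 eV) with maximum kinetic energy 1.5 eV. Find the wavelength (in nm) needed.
228.33 nm

From Einstein's equation: KE_max = hc/λ - φ

Rearranging for λ:
hc/λ = KE_max + φ
λ = hc/(KE_max + φ)

Required photon energy:
E_photon = KE_max + φ = 1.5 + 3.93 = 5.43 eV

Required wavelength:
λ = hc/E_photon = (6.626×10⁻³⁴)(3×10⁸) / (5.43 × 1.602×10⁻¹⁹)
λ = 228.33 nm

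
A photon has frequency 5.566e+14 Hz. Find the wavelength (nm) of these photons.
538.61 nm

Using the wave equation: c = fλ

Solving for wavelength:
λ = c/f = (3×10⁸ m/s) / (5.566e+14 Hz)
λ = 538.61 nm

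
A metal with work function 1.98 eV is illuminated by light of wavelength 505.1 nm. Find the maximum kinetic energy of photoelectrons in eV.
0.4746 eV

Using Einstein's photoelectric equation: KE_max = hf - φ = hc/λ - φ

First, calculate the photon energy:
E_photon = hc/λ = (6.626×10⁻³⁴ J·s)(3×10⁸ m/s) / (505.1×10⁻⁹ m)
E_photon = 2.4546 eV

Then, the maximum kinetic energy:
KE_max = E_photon - φ = 2.4546 eV - 1.98 eV = 0.4746 eV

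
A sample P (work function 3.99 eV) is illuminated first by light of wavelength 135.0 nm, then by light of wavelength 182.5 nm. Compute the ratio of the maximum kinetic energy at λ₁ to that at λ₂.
1.8526

Using Einstein's equation: KE_max = hc/λ - φ

For λ₁ = 135.0 nm:
E₁ = hc/λ₁ = 9.1840 eV
KE₁ = E₁ - φ = 9.1840 - 3.99 = 5.1940 eV

For λ₂ = 182.5 nm:
E₂ = hc/λ₂ = 6.7937 eV
KE₂ = E₂ - φ = 6.7937 - 3.99 = 2.8037 eV

Ratio: KE₁/KE₂ = 5.1940/2.8037 = 1.8526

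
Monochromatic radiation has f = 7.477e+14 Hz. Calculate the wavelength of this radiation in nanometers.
400.95 nm

Using the wave equation: c = fλ

Solving for wavelength:
λ = c/f = (3×10⁸ m/s) / (7.477e+14 Hz)
λ = 400.95 nm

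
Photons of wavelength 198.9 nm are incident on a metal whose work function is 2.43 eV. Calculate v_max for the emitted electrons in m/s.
1.1567e+06 m/s

First, find the maximum kinetic energy:
E_photon = hc/λ = 6.2335 eV
KE_max = E_photon - φ = 6.2335 - 2.43 = 3.8035 eV

Convert to Joules: KE_max = 3.8035 × 1.602×10⁻¹⁹ J = 6.0939e-19 J

Then use KE = ½mv² to find velocity:
v = √(2·KE/m) = √(2 × 6.0939e-19 J / 9.109e-31 kg)
v = 1.1567e+06 m/s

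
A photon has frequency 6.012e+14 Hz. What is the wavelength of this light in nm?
498.66 nm

Using the wave equation: c = fλ

Solving for wavelength:
λ = c/f = (3×10⁸ m/s) / (6.012e+14 Hz)
λ = 498.66 nm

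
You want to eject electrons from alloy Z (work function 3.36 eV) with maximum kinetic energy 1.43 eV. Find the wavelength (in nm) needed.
258.84 nm

From Einstein's equation: KE_max = hc/λ - φ

Rearranging for λ:
hc/λ = KE_max + φ
λ = hc/(KE_max + φ)

Required photon energy:
E_photon = KE_max + φ = 1.43 + 3.36 = 4.79 eV

Required wavelength:
λ = hc/E_photon = (6.626×10⁻³⁴)(3×10⁸) / (4.79 × 1.602×10⁻¹⁹)
λ = 258.84 nm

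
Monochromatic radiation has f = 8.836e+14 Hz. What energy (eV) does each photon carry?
3.6543 eV

Using E = hf:

E = hf = (6.626×10⁻³⁴ J·s)(8.836e+14 Hz)
E = 3.6543 eV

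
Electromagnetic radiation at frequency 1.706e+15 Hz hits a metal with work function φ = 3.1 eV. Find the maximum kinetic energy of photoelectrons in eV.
3.9554 eV

Using Einstein's photoelectric equation: KE_max = hf - φ

First, calculate the photon energy:
E_photon = hf = (6.626×10⁻³⁴ J·s)(1.706e+15 Hz)
E_photon = 7.0554 eV

Then, the maximum kinetic energy:
KE_max = E_photon - φ = 7.0554 eV - 3.1 eV = 3.9554 eV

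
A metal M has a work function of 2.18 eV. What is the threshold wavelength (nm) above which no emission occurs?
568.73 nm

The threshold wavelength is when the photon energy equals the work function:
hc/λ₀ = φ

Solving for λ₀:
λ₀ = hc/φ = (6.626×10⁻³⁴ J·s)(3×10⁸ m/s) / (2.18 eV × 1.602×10⁻¹⁹ J/eV)
λ₀ = 568.73 nm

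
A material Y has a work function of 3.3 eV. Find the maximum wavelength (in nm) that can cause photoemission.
375.71 nm

The threshold wavelength is when the photon energy equals the work function:
hc/λ₀ = φ

Solving for λ₀:
λ₀ = hc/φ = (6.626×10⁻³⁴ J·s)(3×10⁸ m/s) / (3.3 eV × 1.602×10⁻¹⁹ J/eV)
λ₀ = 375.71 nm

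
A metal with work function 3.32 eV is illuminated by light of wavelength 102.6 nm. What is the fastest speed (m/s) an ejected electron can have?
1.7558e+06 m/s

First, find the maximum kinetic energy:
E_photon = hc/λ = 12.0842 eV
KE_max = E_photon - φ = 12.0842 - 3.32 = 8.7642 eV

Convert to Joules: KE_max = 8.7642 × 1.602×10⁻¹⁹ J = 1.4042e-18 J

Then use KE = ½mv² to find velocity:
v = √(2·KE/m) = √(2 × 1.4042e-18 J / 9.109e-31 kg)
v = 1.7558e+06 m/s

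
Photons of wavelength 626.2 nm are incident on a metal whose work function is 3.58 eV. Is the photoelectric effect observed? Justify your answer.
No

For photoemission, the photon energy must exceed the work function.

Photon energy: E = hc/λ = 1.9799 eV
Work function: φ = 3.58 eV

Since E_photon (1.9799 eV) < φ (3.58 eV), photoemission will NOT occur.
The threshold wavelength is λ₀ = hc/φ = 346.3 nm.
Since 626.2 nm > 346.3 nm, the photons lack sufficient energy.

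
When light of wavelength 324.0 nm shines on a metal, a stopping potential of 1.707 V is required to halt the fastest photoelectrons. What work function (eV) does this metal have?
2.12 eV

The stopping potential gives the maximum kinetic energy: KE_max = eV_s = 1.707 eV

From Einstein's photoelectric equation: KE_max = hc/λ - φ
Rearranging: φ = hc/λ - KE_max

Calculate photon energy:
E_photon = hc/λ = (6.626×10⁻³⁴ J·s)(3×10⁸ m/s) / (324.0×10⁻⁹ m) = 3.8267 eV

Therefore:
φ = 3.8267 - 1.707 = 2.12 eV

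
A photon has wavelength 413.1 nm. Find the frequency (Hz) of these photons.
7.2571e+14 Hz

Using the wave equation: c = fλ

Solving for frequency:
f = c/λ = (3×10⁸ m/s) / (413.1×10⁻⁹ m)
f = 7.2571e+14 Hz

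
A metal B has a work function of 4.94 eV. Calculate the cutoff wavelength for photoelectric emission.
250.98 nm

The threshold wavelength is when the photon energy equals the work function:
hc/λ₀ = φ

Solving for λ₀:
λ₀ = hc/φ = (6.626×10⁻³⁴ J·s)(3×10⁸ m/s) / (4.94 eV × 1.602×10⁻¹⁹ J/eV)
λ₀ = 250.98 nm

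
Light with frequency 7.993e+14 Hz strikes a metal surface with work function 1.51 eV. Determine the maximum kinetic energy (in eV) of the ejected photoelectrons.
1.7956 eV

Using Einstein's photoelectric equation: KE_max = hf - φ

First, calculate the photon energy:
E_photon = hf = (6.626×10⁻³⁴ J·s)(7.993e+14 Hz)
E_photon = 3.3056 eV

Then, the maximum kinetic energy:
KE_max = E_photon - φ = 3.3056 eV - 1.51 eV = 1.7956 eV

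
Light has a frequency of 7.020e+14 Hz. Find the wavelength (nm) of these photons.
427.05 nm

Using the wave equation: c = fλ

Solving for wavelength:
λ = c/f = (3×10⁸ m/s) / (7.020e+14 Hz)
λ = 427.05 nm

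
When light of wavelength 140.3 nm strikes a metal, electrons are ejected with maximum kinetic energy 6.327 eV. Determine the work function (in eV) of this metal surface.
2.51 eV

From Einstein's photoelectric equation: KE_max = hf - φ = hc/λ - φ

Rearranging for φ:
φ = hc/λ - KE_max

Calculate photon energy:
E_photon = hc/λ = 8.8371 eV

Therefore:
φ = 8.8371 - 6.327 = 2.51 eV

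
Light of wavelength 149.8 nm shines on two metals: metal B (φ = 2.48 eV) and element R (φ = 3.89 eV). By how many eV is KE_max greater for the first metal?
1.4100 eV

Using KE_max = hc/λ - φ for each metal:

Photon energy: E = hc/λ = 8.2766 eV

For metal B (φ₁ = 2.48 eV):
KE₁ = E - φ₁ = 8.2766 - 2.48 = 5.7966 eV

For element R (φ₂ = 3.89 eV):
KE₂ = E - φ₂ = 8.2766 - 3.89 = 4.3866 eV

Difference:
ΔKE = KE₁ - KE₂ = 5.7966 - 4.3866 = 1.4100 eV

Note: The difference equals the difference in work functions: 3.89 - 2.48 = 1.41 eV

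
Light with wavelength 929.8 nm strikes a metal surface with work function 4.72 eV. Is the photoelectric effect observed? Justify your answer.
No

For photoemission, the photon energy must exceed the work function.

Photon energy: E = hc/λ = 1.3335 eV
Work function: φ = 4.72 eV

Since E_photon (1.3335 eV) < φ (4.72 eV), photoemission will NOT occur.
The threshold wavelength is λ₀ = hc/φ = 262.7 nm.
Since 929.8 nm > 262.7 nm, the photons lack sufficient energy.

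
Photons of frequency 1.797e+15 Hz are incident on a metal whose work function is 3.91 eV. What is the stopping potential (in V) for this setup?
3.5218 V

The stopping potential V_s satisfies: eV_s = KE_max

First, find KE_max using Einstein's equation:
E_photon = hf = (6.626×10⁻³⁴ J·s)(1.797e+15 Hz) = 7.4318 eV
KE_max = E_photon - φ = 7.4318 - 3.91 = 3.5218 eV

Since eV_s = KE_max:
V_s = KE_max/e = 3.5218 V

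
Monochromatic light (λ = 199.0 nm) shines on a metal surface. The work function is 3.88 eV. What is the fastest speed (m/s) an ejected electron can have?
9.0927e+05 m/s

First, find the maximum kinetic energy:
E_photon = hc/λ = 6.2304 eV
KE_max = E_photon - φ = 6.2304 - 3.88 = 2.3504 eV

Convert to Joules: KE_max = 2.3504 × 1.602×10⁻¹⁹ J = 3.7657e-19 J

Then use KE = ½mv² to find velocity:
v = √(2·KE/m) = √(2 × 3.7657e-19 J / 9.109e-31 kg)
v = 9.0927e+05 m/s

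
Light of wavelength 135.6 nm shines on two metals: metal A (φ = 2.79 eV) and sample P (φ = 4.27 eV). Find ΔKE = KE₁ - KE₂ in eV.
1.4800 eV

Using KE_max = hc/λ - φ for each metal:

Photon energy: E = hc/λ = 9.1434 eV

For metal A (φ₁ = 2.79 eV):
KE₁ = E - φ₁ = 9.1434 - 2.79 = 6.3534 eV

For sample P (φ₂ = 4.27 eV):
KE₂ = E - φ₂ = 9.1434 - 4.27 = 4.8734 eV

Difference:
ΔKE = KE₁ - KE₂ = 6.3534 - 4.8734 = 1.4800 eV

Note: The difference equals the difference in work functions: 4.27 - 2.79 = 1.48 eV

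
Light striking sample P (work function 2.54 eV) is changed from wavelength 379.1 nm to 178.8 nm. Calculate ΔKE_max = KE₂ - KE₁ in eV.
3.6638 eV

Using Einstein's equation: KE_max = hc/λ - φ

For λ₁ = 379.1 nm:
KE₁ = hc/λ₁ - φ = 3.2705 - 2.54 = 0.7305 eV

For λ₂ = 178.8 nm:
KE₂ = hc/λ₂ - φ = 6.9342 - 2.54 = 4.3942 eV

Change in KE:
ΔKE = KE₂ - KE₁ = 4.3942 - 0.7305 = 3.6638 eV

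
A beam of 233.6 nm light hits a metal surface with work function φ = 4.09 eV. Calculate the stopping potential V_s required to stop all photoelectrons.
1.2175 V

The stopping potential V_s satisfies: eV_s = KE_max

First, find KE_max using Einstein's equation:
E_photon = hc/λ = 5.3075 eV
KE_max = E_photon - φ = 5.3075 - 4.09 = 1.2175 eV

Since eV_s = KE_max:
V_s = KE_max/e = 1.2175 V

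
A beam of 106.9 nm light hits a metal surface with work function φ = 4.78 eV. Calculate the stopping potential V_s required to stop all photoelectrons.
6.8181 V

The stopping potential V_s satisfies: eV_s = KE_max

First, find KE_max using Einstein's equation:
E_photon = hc/λ = 11.5981 eV
KE_max = E_photon - φ = 11.5981 - 4.78 = 6.8181 eV

Since eV_s = KE_max:
V_s = KE_max/e = 6.8181 V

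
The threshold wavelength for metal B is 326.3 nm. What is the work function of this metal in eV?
3.80 eV

At the threshold wavelength, photon energy equals work function:
φ = hc/λ₀

Calculating:
φ = (6.626×10⁻³⁴ J·s)(3×10⁸ m/s) / (326.3×10⁻⁹ m)
φ = 3.80 eV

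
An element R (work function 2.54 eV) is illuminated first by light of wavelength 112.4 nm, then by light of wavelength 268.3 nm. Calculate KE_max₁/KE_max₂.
4.0799

Using Einstein's equation: KE_max = hc/λ - φ

For λ₁ = 112.4 nm:
E₁ = hc/λ₁ = 11.0306 eV
KE₁ = E₁ - φ = 11.0306 - 2.54 = 8.4906 eV

For λ₂ = 268.3 nm:
E₂ = hc/λ₂ = 4.6211 eV
KE₂ = E₂ - φ = 4.6211 - 2.54 = 2.0811 eV

Ratio: KE₁/KE₂ = 8.4906/2.0811 = 4.0799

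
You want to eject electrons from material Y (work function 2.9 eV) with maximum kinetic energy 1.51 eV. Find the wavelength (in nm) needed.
281.14 nm

From Einstein's equation: KE_max = hc/λ - φ

Rearranging for λ:
hc/λ = KE_max + φ
λ = hc/(KE_max + φ)

Required photon energy:
E_photon = KE_max + φ = 1.51 + 2.9 = 4.41 eV

Required wavelength:
λ = hc/E_photon = (6.626×10⁻³⁴)(3×10⁸) / (4.41 × 1.602×10⁻¹⁹)
λ = 281.14 nm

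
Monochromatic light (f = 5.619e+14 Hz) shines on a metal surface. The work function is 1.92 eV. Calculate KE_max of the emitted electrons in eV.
0.4038 eV

Using Einstein's photoelectric equation: KE_max = hf - φ

First, calculate the photon energy:
E_photon = hf = (6.626×10⁻³⁴ J·s)(5.619e+14 Hz)
E_photon = 2.3238 eV

Then, the maximum kinetic energy:
KE_max = E_photon - φ = 2.3238 eV - 1.92 eV = 0.4038 eV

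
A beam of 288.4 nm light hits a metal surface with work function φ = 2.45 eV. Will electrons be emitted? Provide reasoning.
Yes

For photoemission, the photon energy must exceed the work function.

Photon energy: E = hc/λ = 4.2990 eV
Work function: φ = 2.45 eV

Since E_photon (4.2990 eV) > φ (2.45 eV), photoemission WILL occur.
The threshold wavelength is λ₀ = hc/φ = 506.1 nm.
Since 288.4 nm < 506.1 nm, the light has sufficient energy.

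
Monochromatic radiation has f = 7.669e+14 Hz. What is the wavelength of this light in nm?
390.91 nm

Using the wave equation: c = fλ

Solving for wavelength:
λ = c/f = (3×10⁸ m/s) / (7.669e+14 Hz)
λ = 390.91 nm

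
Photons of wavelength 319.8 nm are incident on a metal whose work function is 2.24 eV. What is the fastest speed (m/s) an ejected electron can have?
7.5882e+05 m/s

First, find the maximum kinetic energy:
E_photon = hc/λ = 3.8769 eV
KE_max = E_photon - φ = 3.8769 - 2.24 = 1.6369 eV

Convert to Joules: KE_max = 1.6369 × 1.602×10⁻¹⁹ J = 2.6226e-19 J

Then use KE = ½mv² to find velocity:
v = √(2·KE/m) = √(2 × 2.6226e-19 J / 9.109e-31 kg)
v = 7.5882e+05 m/s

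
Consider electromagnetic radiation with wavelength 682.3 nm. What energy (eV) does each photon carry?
1.8172 eV

Using E = hf = hc/λ:

E = hc/λ = (6.626×10⁻³⁴ J·s)(3×10⁸ m/s) / (682.3×10⁻⁹ m)
E = 1.8172 eV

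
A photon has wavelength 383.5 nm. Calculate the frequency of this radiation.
7.8173e+14 Hz

Using the wave equation: c = fλ

Solving for frequency:
f = c/λ = (3×10⁸ m/s) / (383.5×10⁻⁹ m)
f = 7.8173e+14 Hz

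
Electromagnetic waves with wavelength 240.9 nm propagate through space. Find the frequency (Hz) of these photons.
1.2445e+15 Hz

Using the wave equation: c = fλ

Solving for frequency:
f = c/λ = (3×10⁸ m/s) / (240.9×10⁻⁹ m)
f = 1.2445e+15 Hz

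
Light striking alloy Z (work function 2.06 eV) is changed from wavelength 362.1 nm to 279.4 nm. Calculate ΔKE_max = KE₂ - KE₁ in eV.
1.0135 eV

Using Einstein's equation: KE_max = hc/λ - φ

For λ₁ = 362.1 nm:
KE₁ = hc/λ₁ - φ = 3.4240 - 2.06 = 1.3640 eV

For λ₂ = 279.4 nm:
KE₂ = hc/λ₂ - φ = 4.4375 - 2.06 = 2.3775 eV

Change in KE:
ΔKE = KE₂ - KE₁ = 2.3775 - 1.3640 = 1.0135 eV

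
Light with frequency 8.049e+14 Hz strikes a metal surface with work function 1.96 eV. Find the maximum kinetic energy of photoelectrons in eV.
1.3688 eV

Using Einstein's photoelectric equation: KE_max = hf - φ

First, calculate the photon energy:
E_photon = hf = (6.626×10⁻³⁴ J·s)(8.049e+14 Hz)
E_photon = 3.3288 eV

Then, the maximum kinetic energy:
KE_max = E_photon - φ = 3.3288 eV - 1.96 eV = 1.3688 eV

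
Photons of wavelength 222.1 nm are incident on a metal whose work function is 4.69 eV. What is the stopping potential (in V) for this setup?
0.8924 V

The stopping potential V_s satisfies: eV_s = KE_max

First, find KE_max using Einstein's equation:
E_photon = hc/λ = 5.5824 eV
KE_max = E_photon - φ = 5.5824 - 4.69 = 0.8924 eV

Since eV_s = KE_max:
V_s = KE_max/e = 0.8924 V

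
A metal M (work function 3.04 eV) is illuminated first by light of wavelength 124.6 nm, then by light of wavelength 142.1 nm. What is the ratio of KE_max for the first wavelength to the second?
1.2156

Using Einstein's equation: KE_max = hc/λ - φ

For λ₁ = 124.6 nm:
E₁ = hc/λ₁ = 9.9506 eV
KE₁ = E₁ - φ = 9.9506 - 3.04 = 6.9106 eV

For λ₂ = 142.1 nm:
E₂ = hc/λ₂ = 8.7251 eV
KE₂ = E₂ - φ = 8.7251 - 3.04 = 5.6851 eV

Ratio: KE₁/KE₂ = 6.9106/5.6851 = 1.2156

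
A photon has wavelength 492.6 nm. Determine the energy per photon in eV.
2.5169 eV

Using E = hf = hc/λ:

E = hc/λ = (6.626×10⁻³⁴ J·s)(3×10⁸ m/s) / (492.6×10⁻⁹ m)
E = 2.5169 eV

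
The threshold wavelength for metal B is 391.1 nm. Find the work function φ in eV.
3.17 eV

At the threshold wavelength, photon energy equals work function:
φ = hc/λ₀

Calculating:
φ = (6.626×10⁻³⁴ J·s)(3×10⁸ m/s) / (391.1×10⁻⁹ m)
φ = 3.17 eV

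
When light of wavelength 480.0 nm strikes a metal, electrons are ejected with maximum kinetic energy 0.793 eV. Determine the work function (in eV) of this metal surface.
1.79 eV

From Einstein's photoelectric equation: KE_max = hf - φ = hc/λ - φ

Rearranging for φ:
φ = hc/λ - KE_max

Calculate photon energy:
E_photon = hc/λ = 2.5830 eV

Therefore:
φ = 2.5830 - 0.793 = 1.79 eV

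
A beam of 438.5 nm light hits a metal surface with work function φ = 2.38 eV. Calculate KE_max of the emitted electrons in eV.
0.4475 eV

Using Einstein's photoelectric equation: KE_max = hf - φ = hc/λ - φ

First, calculate the photon energy:
E_photon = hc/λ = (6.626×10⁻³⁴ J·s)(3×10⁸ m/s) / (438.5×10⁻⁹ m)
E_photon = 2.8275 eV

Then, the maximum kinetic energy:
KE_max = E_photon - φ = 2.8275 eV - 2.38 eV = 0.4475 eV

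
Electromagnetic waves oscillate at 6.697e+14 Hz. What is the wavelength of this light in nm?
447.65 nm

Using the wave equation: c = fλ

Solving for wavelength:
λ = c/f = (3×10⁸ m/s) / (6.697e+14 Hz)
λ = 447.65 nm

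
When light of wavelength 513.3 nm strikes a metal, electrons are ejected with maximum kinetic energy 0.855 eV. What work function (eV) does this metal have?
1.56 eV

From Einstein's photoelectric equation: KE_max = hf - φ = hc/λ - φ

Rearranging for φ:
φ = hc/λ - KE_max

Calculate photon energy:
E_photon = hc/λ = 2.4154 eV

Therefore:
φ = 2.4154 - 0.855 = 1.56 eV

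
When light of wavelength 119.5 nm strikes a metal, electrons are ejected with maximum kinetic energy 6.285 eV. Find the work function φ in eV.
4.09 eV

From Einstein's photoelectric equation: KE_max = hf - φ = hc/λ - φ

Rearranging for φ:
φ = hc/λ - KE_max

Calculate photon energy:
E_photon = hc/λ = 10.3752 eV

Therefore:
φ = 10.3752 - 6.285 = 4.09 eV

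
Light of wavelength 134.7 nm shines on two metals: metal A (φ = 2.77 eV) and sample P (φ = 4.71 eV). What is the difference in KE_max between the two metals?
1.9400 eV

Using KE_max = hc/λ - φ for each metal:

Photon energy: E = hc/λ = 9.2045 eV

For metal A (φ₁ = 2.77 eV):
KE₁ = E - φ₁ = 9.2045 - 2.77 = 6.4345 eV

For sample P (φ₂ = 4.71 eV):
KE₂ = E - φ₂ = 9.2045 - 4.71 = 4.4945 eV

Difference:
ΔKE = KE₁ - KE₂ = 6.4345 - 4.4945 = 1.9400 eV

Note: The difference equals the difference in work functions: 4.71 - 2.77 = 1.94 eV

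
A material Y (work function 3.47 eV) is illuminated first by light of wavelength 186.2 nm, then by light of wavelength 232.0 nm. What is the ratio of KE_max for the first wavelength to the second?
1.7014

Using Einstein's equation: KE_max = hc/λ - φ

For λ₁ = 186.2 nm:
E₁ = hc/λ₁ = 6.6587 eV
KE₁ = E₁ - φ = 6.6587 - 3.47 = 3.1887 eV

For λ₂ = 232.0 nm:
E₂ = hc/λ₂ = 5.3441 eV
KE₂ = E₂ - φ = 5.3441 - 3.47 = 1.8741 eV

Ratio: KE₁/KE₂ = 3.1887/1.8741 = 1.7014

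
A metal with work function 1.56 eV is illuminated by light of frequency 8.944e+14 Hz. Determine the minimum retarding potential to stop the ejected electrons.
2.1389 V

The stopping potential V_s satisfies: eV_s = KE_max

First, find KE_max using Einstein's equation:
E_photon = hf = (6.626×10⁻³⁴ J·s)(8.944e+14 Hz) = 3.6989 eV
KE_max = E_photon - φ = 3.6989 - 1.56 = 2.1389 eV

Since eV_s = KE_max:
V_s = KE_max/e = 2.1389 V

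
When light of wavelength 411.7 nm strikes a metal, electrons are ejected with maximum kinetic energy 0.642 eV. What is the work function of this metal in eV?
2.37 eV

From Einstein's photoelectric equation: KE_max = hf - φ = hc/λ - φ

Rearranging for φ:
φ = hc/λ - KE_max

Calculate photon energy:
E_photon = hc/λ = 3.0115 eV

Therefore:
φ = 3.0115 - 0.642 = 2.37 eV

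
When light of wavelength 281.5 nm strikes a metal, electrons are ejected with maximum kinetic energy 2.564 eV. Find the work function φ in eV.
1.84 eV

From Einstein's photoelectric equation: KE_max = hf - φ = hc/λ - φ

Rearranging for φ:
φ = hc/λ - KE_max

Calculate photon energy:
E_photon = hc/λ = 4.4044 eV

Therefore:
φ = 4.4044 - 2.564 = 1.84 eV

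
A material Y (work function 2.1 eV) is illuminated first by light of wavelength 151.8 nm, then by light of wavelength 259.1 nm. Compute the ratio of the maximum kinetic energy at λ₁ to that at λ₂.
2.2597

Using Einstein's equation: KE_max = hc/λ - φ

For λ₁ = 151.8 nm:
E₁ = hc/λ₁ = 8.1676 eV
KE₁ = E₁ - φ = 8.1676 - 2.1 = 6.0676 eV

For λ₂ = 259.1 nm:
E₂ = hc/λ₂ = 4.7852 eV
KE₂ = E₂ - φ = 4.7852 - 2.1 = 2.6852 eV

Ratio: KE₁/KE₂ = 6.0676/2.6852 = 2.2597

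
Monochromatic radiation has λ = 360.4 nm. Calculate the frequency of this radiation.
8.3183e+14 Hz

Using the wave equation: c = fλ

Solving for frequency:
f = c/λ = (3×10⁸ m/s) / (360.4×10⁻⁹ m)
f = 8.3183e+14 Hz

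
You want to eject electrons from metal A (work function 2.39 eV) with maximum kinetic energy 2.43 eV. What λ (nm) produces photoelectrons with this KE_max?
257.23 nm

From Einstein's equation: KE_max = hc/λ - φ

Rearranging for λ:
hc/λ = KE_max + φ
λ = hc/(KE_max + φ)

Required photon energy:
E_photon = KE_max + φ = 2.43 + 2.39 = 4.82 eV

Required wavelength:
λ = hc/E_photon = (6.626×10⁻³⁴)(3×10⁸) / (4.82 × 1.602×10⁻¹⁹)
λ = 257.23 nm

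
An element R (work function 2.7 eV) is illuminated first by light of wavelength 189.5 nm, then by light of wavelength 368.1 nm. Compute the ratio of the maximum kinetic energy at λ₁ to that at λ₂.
5.7506

Using Einstein's equation: KE_max = hc/λ - φ

For λ₁ = 189.5 nm:
E₁ = hc/λ₁ = 6.5427 eV
KE₁ = E₁ - φ = 6.5427 - 2.7 = 3.8427 eV

For λ₂ = 368.1 nm:
E₂ = hc/λ₂ = 3.3682 eV
KE₂ = E₂ - φ = 3.3682 - 2.7 = 0.6682 eV

Ratio: KE₁/KE₂ = 3.8427/0.6682 = 5.7506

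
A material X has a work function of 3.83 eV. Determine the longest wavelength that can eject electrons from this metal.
323.72 nm

The threshold wavelength is when the photon energy equals the work function:
hc/λ₀ = φ

Solving for λ₀:
λ₀ = hc/φ = (6.626×10⁻³⁴ J·s)(3×10⁸ m/s) / (3.83 eV × 1.602×10⁻¹⁹ J/eV)
λ₀ = 323.72 nm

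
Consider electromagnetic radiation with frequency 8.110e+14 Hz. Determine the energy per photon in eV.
3.3540 eV

Using E = hf:

E = hf = (6.626×10⁻³⁴ J·s)(8.110e+14 Hz)
E = 3.3540 eV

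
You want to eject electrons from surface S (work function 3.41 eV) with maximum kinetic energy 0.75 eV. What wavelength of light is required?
298.04 nm

From Einstein's equation: KE_max = hc/λ - φ

Rearranging for λ:
hc/λ = KE_max + φ
λ = hc/(KE_max + φ)

Required photon energy:
E_photon = KE_max + φ = 0.75 + 3.41 = 4.16 eV

Required wavelength:
λ = hc/E_photon = (6.626×10⁻³⁴)(3×10⁸) / (4.16 × 1.602×10⁻¹⁹)
λ = 298.04 nm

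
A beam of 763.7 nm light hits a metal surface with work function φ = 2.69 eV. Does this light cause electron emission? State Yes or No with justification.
No

For photoemission, the photon energy must exceed the work function.

Photon energy: E = hc/λ = 1.6235 eV
Work function: φ = 2.69 eV

Since E_photon (1.6235 eV) < φ (2.69 eV), photoemission will NOT occur.
The threshold wavelength is λ₀ = hc/φ = 460.9 nm.
Since 763.7 nm > 460.9 nm, the photons lack sufficient energy.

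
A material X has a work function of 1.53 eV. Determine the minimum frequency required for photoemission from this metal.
3.6995e+14 Hz

The threshold frequency is when the photon energy equals the work function:
hf₀ = φ

Solving for f₀:
f₀ = φ/h = (1.53 eV × 1.602×10⁻¹⁹ J/eV) / (6.626×10⁻³⁴ J·s)
f₀ = 3.6995e+14 Hz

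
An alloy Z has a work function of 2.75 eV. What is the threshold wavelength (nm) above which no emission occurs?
450.85 nm

The threshold wavelength is when the photon energy equals the work function:
hc/λ₀ = φ

Solving for λ₀:
λ₀ = hc/φ = (6.626×10⁻³⁴ J·s)(3×10⁸ m/s) / (2.75 eV × 1.602×10⁻¹⁹ J/eV)
λ₀ = 450.85 nm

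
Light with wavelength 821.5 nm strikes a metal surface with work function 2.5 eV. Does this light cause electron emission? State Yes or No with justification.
No

For photoemission, the photon energy must exceed the work function.

Photon energy: E = hc/λ = 1.5092 eV
Work function: φ = 2.5 eV

Since E_photon (1.5092 eV) < φ (2.5 eV), photoemission will NOT occur.
The threshold wavelength is λ₀ = hc/φ = 495.9 nm.
Since 821.5 nm > 495.9 nm, the photons lack sufficient energy.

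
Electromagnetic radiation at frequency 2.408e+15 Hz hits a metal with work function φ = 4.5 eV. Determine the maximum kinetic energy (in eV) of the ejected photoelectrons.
5.4587 eV

Using Einstein's photoelectric equation: KE_max = hf - φ

First, calculate the photon energy:
E_photon = hf = (6.626×10⁻³⁴ J·s)(2.408e+15 Hz)
E_photon = 9.9587 eV

Then, the maximum kinetic energy:
KE_max = E_photon - φ = 9.9587 eV - 4.5 eV = 5.4587 eV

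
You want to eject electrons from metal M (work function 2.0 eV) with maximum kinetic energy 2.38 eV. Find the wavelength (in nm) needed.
283.07 nm

From Einstein's equation: KE_max = hc/λ - φ

Rearranging for λ:
hc/λ = KE_max + φ
λ = hc/(KE_max + φ)

Required photon energy:
E_photon = KE_max + φ = 2.38 + 2.0 = 4.38 eV

Required wavelength:
λ = hc/E_photon = (6.626×10⁻³⁴)(3×10⁸) / (4.38 × 1.602×10⁻¹⁹)
λ = 283.07 nm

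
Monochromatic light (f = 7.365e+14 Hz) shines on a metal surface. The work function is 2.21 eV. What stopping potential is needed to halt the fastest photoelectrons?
0.8359 V

The stopping potential V_s satisfies: eV_s = KE_max

First, find KE_max using Einstein's equation:
E_photon = hf = (6.626×10⁻³⁴ J·s)(7.365e+14 Hz) = 3.0459 eV
KE_max = E_photon - φ = 3.0459 - 2.21 = 0.8359 eV

Since eV_s = KE_max:
V_s = KE_max/e = 0.8359 V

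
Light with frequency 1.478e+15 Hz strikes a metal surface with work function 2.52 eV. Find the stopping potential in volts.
3.5925 V

The stopping potential V_s satisfies: eV_s = KE_max

First, find KE_max using Einstein's equation:
E_photon = hf = (6.626×10⁻³⁴ J·s)(1.478e+15 Hz) = 6.1125 eV
KE_max = E_photon - φ = 6.1125 - 2.52 = 3.5925 eV

Since eV_s = KE_max:
V_s = KE_max/e = 3.5925 V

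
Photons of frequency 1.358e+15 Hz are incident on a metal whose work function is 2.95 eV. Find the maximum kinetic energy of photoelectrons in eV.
2.6662 eV

Using Einstein's photoelectric equation: KE_max = hf - φ

First, calculate the photon energy:
E_photon = hf = (6.626×10⁻³⁴ J·s)(1.358e+15 Hz)
E_photon = 5.6162 eV

Then, the maximum kinetic energy:
KE_max = E_photon - φ = 5.6162 eV - 2.95 eV = 2.6662 eV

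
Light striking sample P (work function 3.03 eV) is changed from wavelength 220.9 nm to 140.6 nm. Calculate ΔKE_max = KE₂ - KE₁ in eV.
3.2055 eV

Using Einstein's equation: KE_max = hc/λ - φ

For λ₁ = 220.9 nm:
KE₁ = hc/λ₁ - φ = 5.6127 - 3.03 = 2.5827 eV

For λ₂ = 140.6 nm:
KE₂ = hc/λ₂ - φ = 8.8182 - 3.03 = 5.7882 eV

Change in KE:
ΔKE = KE₂ - KE₁ = 5.7882 - 2.5827 = 3.2055 eV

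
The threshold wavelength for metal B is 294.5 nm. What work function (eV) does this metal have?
4.21 eV

At the threshold wavelength, photon energy equals work function:
φ = hc/λ₀

Calculating:
φ = (6.626×10⁻³⁴ J·s)(3×10⁸ m/s) / (294.5×10⁻⁹ m)
φ = 4.21 eV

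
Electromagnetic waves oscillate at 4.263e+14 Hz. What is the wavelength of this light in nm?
703.24 nm

Using the wave equation: c = fλ

Solving for wavelength:
λ = c/f = (3×10⁸ m/s) / (4.263e+14 Hz)
λ = 703.24 nm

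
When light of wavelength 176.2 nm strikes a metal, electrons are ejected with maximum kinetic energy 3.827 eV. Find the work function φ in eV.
3.21 eV

From Einstein's photoelectric equation: KE_max = hf - φ = hc/λ - φ

Rearranging for φ:
φ = hc/λ - KE_max

Calculate photon energy:
E_photon = hc/λ = 7.0366 eV

Therefore:
φ = 7.0366 - 3.827 = 3.21 eV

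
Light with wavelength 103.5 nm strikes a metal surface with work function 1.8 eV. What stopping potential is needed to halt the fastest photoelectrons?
10.1791 V

The stopping potential V_s satisfies: eV_s = KE_max

First, find KE_max using Einstein's equation:
E_photon = hc/λ = 11.9791 eV
KE_max = E_photon - φ = 11.9791 - 1.8 = 10.1791 eV

Since eV_s = KE_max:
V_s = KE_max/e = 10.1791 V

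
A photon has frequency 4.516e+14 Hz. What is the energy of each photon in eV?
1.8677 eV

Using E = hf:

E = hf = (6.626×10⁻³⁴ J·s)(4.516e+14 Hz)
E = 1.8677 eV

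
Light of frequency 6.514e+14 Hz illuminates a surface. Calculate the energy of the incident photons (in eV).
2.6940 eV

Using E = hf:

E = hf = (6.626×10⁻³⁴ J·s)(6.514e+14 Hz)
E = 2.6940 eV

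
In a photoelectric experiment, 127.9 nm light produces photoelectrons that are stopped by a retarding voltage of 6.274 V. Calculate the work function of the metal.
3.42 eV

The stopping potential gives the maximum kinetic energy: KE_max = eV_s = 6.274 eV

From Einstein's photoelectric equation: KE_max = hc/λ - φ
Rearranging: φ = hc/λ - KE_max

Calculate photon energy:
E_photon = hc/λ = (6.626×10⁻³⁴ J·s)(3×10⁸ m/s) / (127.9×10⁻⁹ m) = 9.6938 eV

Therefore:
φ = 9.6938 - 6.274 = 3.42 eV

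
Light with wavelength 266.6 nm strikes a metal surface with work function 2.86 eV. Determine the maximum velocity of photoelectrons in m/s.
7.9364e+05 m/s

First, find the maximum kinetic energy:
E_photon = hc/λ = 4.6506 eV
KE_max = E_photon - φ = 4.6506 - 2.86 = 1.7906 eV

Convert to Joules: KE_max = 1.7906 × 1.602×10⁻¹⁹ J = 2.8688e-19 J

Then use KE = ½mv² to find velocity:
v = √(2·KE/m) = √(2 × 2.8688e-19 J / 9.109e-31 kg)
v = 7.9364e+05 m/s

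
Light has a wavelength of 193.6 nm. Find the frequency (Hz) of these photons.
1.5485e+15 Hz

Using the wave equation: c = fλ

Solving for frequency:
f = c/λ = (3×10⁸ m/s) / (193.6×10⁻⁹ m)
f = 1.5485e+15 Hz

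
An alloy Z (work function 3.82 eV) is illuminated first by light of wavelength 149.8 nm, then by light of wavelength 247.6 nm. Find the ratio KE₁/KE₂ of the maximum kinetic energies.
3.7532

Using Einstein's equation: KE_max = hc/λ - φ

For λ₁ = 149.8 nm:
E₁ = hc/λ₁ = 8.2766 eV
KE₁ = E₁ - φ = 8.2766 - 3.82 = 4.4566 eV

For λ₂ = 247.6 nm:
E₂ = hc/λ₂ = 5.0074 eV
KE₂ = E₂ - φ = 5.0074 - 3.82 = 1.1874 eV

Ratio: KE₁/KE₂ = 4.4566/1.1874 = 3.7532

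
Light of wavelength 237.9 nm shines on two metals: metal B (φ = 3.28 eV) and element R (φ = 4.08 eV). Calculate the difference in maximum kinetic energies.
0.8000 eV

Using KE_max = hc/λ - φ for each metal:

Photon energy: E = hc/λ = 5.2116 eV

For metal B (φ₁ = 3.28 eV):
KE₁ = E - φ₁ = 5.2116 - 3.28 = 1.9316 eV

For element R (φ₂ = 4.08 eV):
KE₂ = E - φ₂ = 5.2116 - 4.08 = 1.1316 eV

Difference:
ΔKE = KE₁ - KE₂ = 1.9316 - 1.1316 = 0.8000 eV

Note: The difference equals the difference in work functions: 4.08 - 3.28 = 0.80 eV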